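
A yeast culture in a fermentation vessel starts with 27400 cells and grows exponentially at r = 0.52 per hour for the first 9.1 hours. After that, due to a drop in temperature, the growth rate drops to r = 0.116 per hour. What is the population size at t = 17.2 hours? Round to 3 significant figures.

Phase 1: N(9.1) = 27400·e^(0.52×9.1) = 27400·e^4.732 = 3.110513×10^6.
Phase 2 runs for 17.2 − 9.1 = 8.1 hours at r = 0.116.
N(17.2) = 3.110513×10^6·e^(0.116×8.1) = 3.110513×10^6·e^0.9396 = 7.959672×10^6.

7960000 cells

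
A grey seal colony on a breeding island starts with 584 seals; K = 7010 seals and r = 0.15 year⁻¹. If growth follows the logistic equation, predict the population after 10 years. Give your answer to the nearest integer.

A = (K − N₀)/N₀ = (7010 − 584)/584 = 11.003.
N(t) = K/(1 + A·e^(−rt)) = 7010/(1 + 11.003×e^(−0.15×10)).
e^(−1.5) = 0.22313; denominator = 1 + 11.003×0.22313 = 3.4552.
N = 7010/3.4552 = 2028.83.

2029 seals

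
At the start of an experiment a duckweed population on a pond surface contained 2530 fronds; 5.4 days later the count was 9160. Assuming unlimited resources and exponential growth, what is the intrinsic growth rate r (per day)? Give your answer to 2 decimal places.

From N(t) = N₀·e^(rt): e^(r·5.4) = 9160/2530 = 3.6206.
r·5.4 = ln(3.6206) = 1.2866, so r = 1.2866/5.4 = 0.23826.

0.24 per day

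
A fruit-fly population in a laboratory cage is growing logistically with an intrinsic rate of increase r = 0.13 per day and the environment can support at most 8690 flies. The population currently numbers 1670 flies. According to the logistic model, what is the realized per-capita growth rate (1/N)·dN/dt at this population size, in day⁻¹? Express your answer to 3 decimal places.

0.105 per day

(1/N)·dN/dt = r(1 − N/K) = 0.13 × (1 − 1670/8690).
= 0.13 × 0.80783 = 0.10502.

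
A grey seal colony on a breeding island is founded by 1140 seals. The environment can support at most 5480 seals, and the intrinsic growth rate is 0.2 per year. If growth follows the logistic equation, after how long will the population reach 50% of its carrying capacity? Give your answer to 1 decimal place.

6.7 years

A = (K − N₀)/N₀ = (5480 − 1140)/1140 = 3.807.
Solve 5480/(1 + 3.807·e^(−0.2t)) = 2740: 1 + 3.807·e^(−0.2t) = 2, so e^(−0.2t) = 0.262673.
−0.2·t = ln(0.262673) = -1.3368, so t = 1.3368/0.2 = 6.6842.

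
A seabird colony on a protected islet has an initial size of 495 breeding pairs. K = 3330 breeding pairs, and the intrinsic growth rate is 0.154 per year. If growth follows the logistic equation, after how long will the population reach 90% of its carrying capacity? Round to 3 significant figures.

25.6 years

A = (K − N₀)/N₀ = (3330 − 495)/495 = 5.7273.
Solve 3330/(1 + 5.7273·e^(−0.154t)) = 2997: 1 + 5.7273·e^(−0.154t) = 1.1111, so e^(−0.154t) = 0.0194004.
−0.154·t = ln(0.0194004) = -3.9425, so t = 3.9425/0.154 = 25.6.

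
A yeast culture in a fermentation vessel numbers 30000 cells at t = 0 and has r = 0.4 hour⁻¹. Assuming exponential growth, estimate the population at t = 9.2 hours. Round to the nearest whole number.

1189392 cells

N(t) = N₀·e^(rt) = 30000 × e^(0.4×9.2) = 30000 × e^3.68.
e^3.68 ≈ 39.646, so N ≈ 30000 × 39.646 = 1.189392×10^6.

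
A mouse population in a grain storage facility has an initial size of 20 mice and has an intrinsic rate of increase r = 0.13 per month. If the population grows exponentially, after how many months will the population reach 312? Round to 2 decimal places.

Set N₀·e^(rt) = 312: e^(0.13·t) = 312/20 = 15.6.
0.13·t = ln(15.6) = 2.7473, so t = 2.7473/0.13 = 21.133.

21.13 months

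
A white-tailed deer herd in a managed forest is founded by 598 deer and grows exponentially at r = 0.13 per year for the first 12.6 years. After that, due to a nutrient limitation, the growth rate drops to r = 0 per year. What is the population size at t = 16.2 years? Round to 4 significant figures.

3077 deer

Phase 1: N(12.6) = 598·e^(0.13×12.6) = 598·e^1.638 = 3076.63.
Phase 2 runs for 16.2 − 12.6 = 3.6 years at r = 0.
N(16.2) = 3076.63·e^(0×3.6) = 3076.63·e^0 = 3076.63.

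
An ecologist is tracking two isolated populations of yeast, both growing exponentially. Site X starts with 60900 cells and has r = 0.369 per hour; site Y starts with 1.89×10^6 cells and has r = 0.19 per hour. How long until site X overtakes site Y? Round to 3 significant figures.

Set 60900·e^(0.369t) = 1.89×10^6·e^(0.19t).
e^((0.369 − 0.19)t) = 1.89×10^6/60900 → e^(0.179·t) = 31.034.
0.179·t = ln(31.034) = 3.4351, so t = 3.4351/0.179 = 19.19.

19.2 hours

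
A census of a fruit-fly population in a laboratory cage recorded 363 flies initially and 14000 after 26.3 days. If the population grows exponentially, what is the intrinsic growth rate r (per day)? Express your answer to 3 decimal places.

From N(t) = N₀·e^(rt): e^(r·26.3) = 14000/363 = 38.567.
r·26.3 = ln(38.567) = 3.6524, so r = 3.6524/26.3 = 0.13887.

0.139 per day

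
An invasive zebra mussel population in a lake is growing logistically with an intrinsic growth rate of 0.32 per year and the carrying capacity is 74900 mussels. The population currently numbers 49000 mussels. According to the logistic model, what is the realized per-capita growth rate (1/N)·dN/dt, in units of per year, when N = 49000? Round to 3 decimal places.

0.111 per year

(1/N)·dN/dt = r(1 − N/K) = 0.32 × (1 − 49000/74900).
= 0.32 × 0.34579 = 0.11065.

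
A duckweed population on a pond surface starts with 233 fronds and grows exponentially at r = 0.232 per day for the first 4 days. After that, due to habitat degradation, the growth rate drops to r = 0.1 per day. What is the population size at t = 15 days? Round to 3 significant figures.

1770 fronds

Phase 1: N(4) = 233·e^(0.232×4) = 233·e^0.928 = 589.361.
Phase 2 runs for 15 − 4 = 11 days at r = 0.1.
N(15) = 589.361·e^(0.1×11) = 589.361·e^1.1 = 1770.54.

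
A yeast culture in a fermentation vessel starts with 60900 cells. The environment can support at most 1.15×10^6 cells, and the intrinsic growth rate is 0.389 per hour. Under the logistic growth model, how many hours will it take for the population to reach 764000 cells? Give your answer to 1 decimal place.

9.2 hours

A = (K − N₀)/N₀ = (1.15×10^6 − 60900)/60900 = 17.883.
Solve 1.15×10^6/(1 + 17.883·e^(−0.389t)) = 764000: 1 + 17.883·e^(−0.389t) = 1.5052, so e^(−0.389t) = 0.0282516.
−0.389·t = ln(0.0282516) = -3.5666, so t = 3.5666/0.389 = 9.1686.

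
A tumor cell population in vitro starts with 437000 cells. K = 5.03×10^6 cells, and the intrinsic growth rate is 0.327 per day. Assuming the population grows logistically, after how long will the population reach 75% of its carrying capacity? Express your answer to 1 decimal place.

10.6 days

A = (K − N₀)/N₀ = (5.03×10^6 − 437000)/437000 = 10.51.
Solve 5.03×10^6/(1 + 10.51·e^(−0.327t)) = 3.7725×10^6: 1 + 10.51·e^(−0.327t) = 1.3333, so e^(−0.327t) = 0.0317149.
−0.327·t = ln(0.0317149) = -3.451, so t = 3.451/0.327 = 10.553.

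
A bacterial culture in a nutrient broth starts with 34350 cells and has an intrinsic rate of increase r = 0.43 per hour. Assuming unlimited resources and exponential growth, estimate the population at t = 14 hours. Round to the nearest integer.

N(t) = N₀·e^(rt) = 34350 × e^(0.43×14) = 34350 × e^6.02.
e^6.02 ≈ 411.58, so N ≈ 34350 × 411.58 = 1.413772×10^7.

14137725 cells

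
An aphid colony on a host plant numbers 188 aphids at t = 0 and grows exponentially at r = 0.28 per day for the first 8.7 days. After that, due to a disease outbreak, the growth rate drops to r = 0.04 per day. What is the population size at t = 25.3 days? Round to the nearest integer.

4173 aphids

Phase 1: N(8.7) = 188·e^(0.28×8.7) = 188·e^2.436 = 2148.32.
Phase 2 runs for 25.3 − 8.7 = 16.6 days at r = 0.04.
N(25.3) = 2148.32·e^(0.04×16.6) = 2148.32·e^0.664 = 4173.21.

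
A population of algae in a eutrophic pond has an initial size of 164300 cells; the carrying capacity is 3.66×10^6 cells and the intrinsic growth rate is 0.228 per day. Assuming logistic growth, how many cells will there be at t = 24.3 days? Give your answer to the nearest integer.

3377915 cells

A = (K − N₀)/N₀ = (3.66×10^6 − 164300)/164300 = 21.276.
N(t) = K/(1 + A·e^(−rt)) = 3.66×10^6/(1 + 21.276×e^(−0.228×24.3)).
e^(−5.54) = 0.003925; denominator = 1 + 21.276×0.003925 = 1.0835.
N = 3.66×10^6/1.0835 = 3.377915×10^6.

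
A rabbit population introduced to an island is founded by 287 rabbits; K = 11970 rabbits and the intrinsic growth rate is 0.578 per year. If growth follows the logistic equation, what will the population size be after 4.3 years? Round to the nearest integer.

A = (K − N₀)/N₀ = (11970 − 287)/287 = 40.707.
N(t) = K/(1 + A·e^(−rt)) = 11970/(1 + 40.707×e^(−0.578×4.3)).
e^(−2.485) = 0.083292; denominator = 1 + 40.707×0.083292 = 4.3906.
N = 11970/4.3906 = 2726.28.

2726 rabbits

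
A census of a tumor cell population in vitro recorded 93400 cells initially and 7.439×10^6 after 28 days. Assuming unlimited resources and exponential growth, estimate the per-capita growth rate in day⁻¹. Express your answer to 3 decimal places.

From N(t) = N₀·e^(rt): e^(r·28) = 7.439×10^6/93400 = 79.647.
r·28 = ln(79.647) = 4.3776, so r = 4.3776/28 = 0.15634.

0.156 per day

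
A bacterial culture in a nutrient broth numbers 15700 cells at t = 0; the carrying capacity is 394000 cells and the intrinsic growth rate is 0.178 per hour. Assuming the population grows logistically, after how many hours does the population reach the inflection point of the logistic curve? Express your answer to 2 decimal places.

17.88 hours

Logistic growth is fastest at N = K/2 = 197000.
A = (K − N₀)/N₀ = 24.096. Set K/(1 + A·e^(−rt)) = K/2 → A·e^(−rt) = 1.
e^(−0.178t) = 1/24.096 = 0.0415015, so t = ln(24.096)/0.178 = 3.182/0.178 = 17.877.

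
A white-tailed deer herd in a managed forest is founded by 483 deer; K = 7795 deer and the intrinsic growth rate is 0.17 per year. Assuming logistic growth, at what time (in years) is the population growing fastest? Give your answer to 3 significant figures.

Logistic growth is fastest at N = K/2 = 3897.5.
A = (K − N₀)/N₀ = 15.139. Set K/(1 + A·e^(−rt)) = K/2 → A·e^(−rt) = 1.
e^(−0.17t) = 1/15.139 = 0.0660558, so t = ln(15.139)/0.17 = 2.7173/0.17 = 15.984.

16.0 years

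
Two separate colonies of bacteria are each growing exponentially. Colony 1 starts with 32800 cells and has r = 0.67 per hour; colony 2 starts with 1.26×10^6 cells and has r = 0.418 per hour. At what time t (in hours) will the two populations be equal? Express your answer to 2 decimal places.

14.48 hours

Set 32800·e^(0.67t) = 1.26×10^6·e^(0.418t).
e^((0.67 − 0.418)t) = 1.26×10^6/32800 → e^(0.252·t) = 38.415.
0.252·t = ln(38.415) = 3.6484, so t = 3.6484/0.252 = 14.478.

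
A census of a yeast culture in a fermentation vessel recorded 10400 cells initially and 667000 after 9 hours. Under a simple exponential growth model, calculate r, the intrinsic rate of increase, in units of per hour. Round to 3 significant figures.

0.462 per hour

From N(t) = N₀·e^(rt): e^(r·9) = 667000/10400 = 64.135.
r·9 = ln(64.135) = 4.161, so r = 4.161/9 = 0.46233.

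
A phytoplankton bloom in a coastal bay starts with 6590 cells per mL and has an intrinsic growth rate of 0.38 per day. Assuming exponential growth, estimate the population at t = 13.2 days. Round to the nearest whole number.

N(t) = N₀·e^(rt) = 6590 × e^(0.38×13.2) = 6590 × e^5.016.
e^5.016 ≈ 150.81, so N ≈ 6590 × 150.81 = 993817.

993817 cells per mL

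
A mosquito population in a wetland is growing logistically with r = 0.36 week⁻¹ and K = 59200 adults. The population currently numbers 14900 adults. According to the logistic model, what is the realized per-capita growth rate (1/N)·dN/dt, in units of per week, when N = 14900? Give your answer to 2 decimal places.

(1/N)·dN/dt = r(1 − N/K) = 0.36 × (1 − 14900/59200).
= 0.36 × 0.74831 = 0.26939.

0.27 per week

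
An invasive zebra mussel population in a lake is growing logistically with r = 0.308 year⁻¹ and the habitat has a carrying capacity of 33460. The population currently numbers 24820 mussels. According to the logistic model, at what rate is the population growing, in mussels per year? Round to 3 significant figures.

dN/dt = rN(1 − N/K) = 0.308 × 24820 × (1 − 24820/33460).
1 − 24820/33460 = 0.25822; dN/dt = 0.308 × 24820 × 0.25822 = 1974.

1970 mussels per year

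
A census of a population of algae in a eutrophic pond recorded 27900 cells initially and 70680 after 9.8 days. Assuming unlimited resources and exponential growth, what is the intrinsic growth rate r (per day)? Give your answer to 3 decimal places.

0.095 per day

From N(t) = N₀·e^(rt): e^(r·9.8) = 70680/27900 = 2.5333.
r·9.8 = ln(2.5333) = 0.92954, so r = 0.92954/9.8 = 0.094851.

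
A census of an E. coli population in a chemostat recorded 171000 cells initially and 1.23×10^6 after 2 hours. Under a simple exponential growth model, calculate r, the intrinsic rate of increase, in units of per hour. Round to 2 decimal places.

From N(t) = N₀·e^(rt): e^(r·2) = 1.23×10^6/171000 = 7.193.
r·2 = ln(7.193) = 1.9731, so r = 1.9731/2 = 0.98655.

0.99 per hour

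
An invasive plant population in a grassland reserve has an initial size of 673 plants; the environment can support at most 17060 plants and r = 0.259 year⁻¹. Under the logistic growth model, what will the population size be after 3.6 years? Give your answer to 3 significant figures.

1610 plants

A = (K − N₀)/N₀ = (17060 − 673)/673 = 24.349.
N(t) = K/(1 + A·e^(−rt)) = 17060/(1 + 24.349×e^(−0.259×3.6)).
e^(−0.9324) = 0.39361; denominator = 1 + 24.349×0.39361 = 10.584.
N = 17060/10.584 = 1611.86.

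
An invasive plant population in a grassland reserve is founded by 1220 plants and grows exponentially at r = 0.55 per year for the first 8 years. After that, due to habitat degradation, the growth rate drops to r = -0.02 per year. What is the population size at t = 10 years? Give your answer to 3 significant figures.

Phase 1: N(8) = 1220·e^(0.55×8) = 1220·e^4.4 = 99370.1.
Phase 2 runs for 10 − 8 = 2 years at r = -0.02.
N(10) = 99370.1·e^(-0.02×2) = 99370.1·e^-0.04 = 95473.7.

95500 plants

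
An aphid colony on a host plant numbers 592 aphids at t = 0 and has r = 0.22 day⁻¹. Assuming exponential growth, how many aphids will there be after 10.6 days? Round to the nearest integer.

N(t) = N₀·e^(rt) = 592 × e^(0.22×10.6) = 592 × e^2.332.
e^2.332 ≈ 10.299, so N ≈ 592 × 10.299 = 6096.72.

6097 aphids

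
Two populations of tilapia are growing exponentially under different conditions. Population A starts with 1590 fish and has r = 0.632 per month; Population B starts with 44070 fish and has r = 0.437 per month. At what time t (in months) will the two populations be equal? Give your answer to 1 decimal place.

17.0 months

Set 1590·e^(0.632t) = 44070·e^(0.437t).
e^((0.632 − 0.437)t) = 44070/1590 → e^(0.195·t) = 27.717.
0.195·t = ln(27.717) = 3.322, so t = 3.322/0.195 = 17.036.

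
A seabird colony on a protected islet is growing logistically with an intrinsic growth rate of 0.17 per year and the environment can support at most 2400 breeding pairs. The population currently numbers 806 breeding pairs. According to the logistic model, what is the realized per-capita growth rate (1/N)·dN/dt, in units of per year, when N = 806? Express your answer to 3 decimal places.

(1/N)·dN/dt = r(1 − N/K) = 0.17 × (1 − 806/2400).
= 0.17 × 0.66417 = 0.11291.

0.113 per year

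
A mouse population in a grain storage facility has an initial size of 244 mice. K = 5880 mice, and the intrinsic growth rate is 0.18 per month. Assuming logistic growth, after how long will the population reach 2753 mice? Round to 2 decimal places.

A = (K − N₀)/N₀ = (5880 − 244)/244 = 23.098.
Solve 5880/(1 + 23.098·e^(−0.18t)) = 2753: 1 + 23.098·e^(−0.18t) = 2.1359, so e^(−0.18t) = 0.0491746.
−0.18·t = ln(0.0491746) = -3.0124, so t = 3.0124/0.18 = 16.735.

16.74 months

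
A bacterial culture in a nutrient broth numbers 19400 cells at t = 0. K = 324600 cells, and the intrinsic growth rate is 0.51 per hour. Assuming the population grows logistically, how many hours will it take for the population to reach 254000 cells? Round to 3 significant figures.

A = (K − N₀)/N₀ = (324600 − 19400)/19400 = 15.732.
Solve 324600/(1 + 15.732·e^(−0.51t)) = 254000: 1 + 15.732·e^(−0.51t) = 1.278, so e^(−0.51t) = 0.017668.
−0.51·t = ln(0.017668) = -4.036, so t = 4.036/0.51 = 7.9137.

7.91 hours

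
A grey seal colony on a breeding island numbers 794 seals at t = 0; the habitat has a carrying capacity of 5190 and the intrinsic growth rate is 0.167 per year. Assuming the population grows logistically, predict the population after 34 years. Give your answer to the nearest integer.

5094 seals

A = (K − N₀)/N₀ = (5190 − 794)/794 = 5.5365.
N(t) = K/(1 + A·e^(−rt)) = 5190/(1 + 5.5365×e^(−0.167×34)).
e^(−5.678) = 0.0034204; denominator = 1 + 5.5365×0.0034204 = 1.0189.
N = 5190/1.0189 = 5093.54.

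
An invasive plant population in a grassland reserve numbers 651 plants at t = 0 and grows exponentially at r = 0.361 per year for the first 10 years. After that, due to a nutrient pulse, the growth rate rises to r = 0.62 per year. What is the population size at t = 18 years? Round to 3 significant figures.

Phase 1: N(10) = 651·e^(0.361×10) = 651·e^3.61 = 24064.9.
Phase 2 runs for 18 − 10 = 8 years at r = 0.62.
N(18) = 24064.9·e^(0.62×8) = 24064.9·e^4.96 = 3.431505×10^6.

3430000 plants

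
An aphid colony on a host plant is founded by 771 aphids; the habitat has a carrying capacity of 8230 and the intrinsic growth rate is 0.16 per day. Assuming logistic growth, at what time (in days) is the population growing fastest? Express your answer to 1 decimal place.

Logistic growth is fastest at N = K/2 = 4115.
A = (K − N₀)/N₀ = 9.6744. Set K/(1 + A·e^(−rt)) = K/2 → A·e^(−rt) = 1.
e^(−0.16t) = 1/9.6744 = 0.103365, so t = ln(9.6744)/0.16 = 2.2695/0.16 = 14.184.

14.2 days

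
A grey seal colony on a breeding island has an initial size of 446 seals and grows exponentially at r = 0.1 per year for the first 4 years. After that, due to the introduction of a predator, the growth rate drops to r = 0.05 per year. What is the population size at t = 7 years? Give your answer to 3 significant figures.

Phase 1: N(4) = 446·e^(0.1×4) = 446·e^0.4 = 665.354.
Phase 2 runs for 7 − 4 = 3 years at r = 0.05.
N(7) = 665.354·e^(0.05×3) = 665.354·e^0.15 = 773.031.

773 seals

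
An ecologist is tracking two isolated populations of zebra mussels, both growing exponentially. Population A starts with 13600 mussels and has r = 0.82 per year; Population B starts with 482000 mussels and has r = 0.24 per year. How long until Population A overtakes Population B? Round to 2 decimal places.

Set 13600·e^(0.82t) = 482000·e^(0.24t).
e^((0.82 − 0.24)t) = 482000/13600 → e^(0.58·t) = 35.441.
0.58·t = ln(35.441) = 3.5679, so t = 3.5679/0.58 = 6.1515.

6.15 years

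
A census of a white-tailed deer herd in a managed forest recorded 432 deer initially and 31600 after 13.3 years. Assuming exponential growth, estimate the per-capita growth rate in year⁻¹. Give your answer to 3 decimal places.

From N(t) = N₀·e^(rt): e^(r·13.3) = 31600/432 = 73.148.
r·13.3 = ln(73.148) = 4.2925, so r = 4.2925/13.3 = 0.32274.

0.323 per year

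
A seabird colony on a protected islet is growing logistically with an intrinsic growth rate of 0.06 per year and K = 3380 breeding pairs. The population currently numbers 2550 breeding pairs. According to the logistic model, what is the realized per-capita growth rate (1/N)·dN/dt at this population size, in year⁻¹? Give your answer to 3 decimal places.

0.015 per year

(1/N)·dN/dt = r(1 − N/K) = 0.06 × (1 − 2550/3380).
= 0.06 × 0.24556 = 0.014734.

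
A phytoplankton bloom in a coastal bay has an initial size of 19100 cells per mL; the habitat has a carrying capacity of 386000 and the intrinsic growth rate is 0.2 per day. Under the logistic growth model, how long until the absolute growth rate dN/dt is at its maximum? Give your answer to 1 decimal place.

14.8 days

Logistic growth is fastest at N = K/2 = 193000.
A = (K − N₀)/N₀ = 19.209. Set K/(1 + A·e^(−rt)) = K/2 → A·e^(−rt) = 1.
e^(−0.2t) = 1/19.209 = 0.0520578, so t = ln(19.209)/0.2 = 2.9554/0.2 = 14.777.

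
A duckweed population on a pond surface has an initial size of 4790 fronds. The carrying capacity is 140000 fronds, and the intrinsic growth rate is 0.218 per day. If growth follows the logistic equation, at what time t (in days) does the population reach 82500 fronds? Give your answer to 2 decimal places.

16.98 days

A = (K − N₀)/N₀ = (140000 − 4790)/4790 = 28.228.
Solve 140000/(1 + 28.228·e^(−0.218t)) = 82500: 1 + 28.228·e^(−0.218t) = 1.697, so e^(−0.218t) = 0.0246911.
−0.218·t = ln(0.0246911) = -3.7013, so t = 3.7013/0.218 = 16.978.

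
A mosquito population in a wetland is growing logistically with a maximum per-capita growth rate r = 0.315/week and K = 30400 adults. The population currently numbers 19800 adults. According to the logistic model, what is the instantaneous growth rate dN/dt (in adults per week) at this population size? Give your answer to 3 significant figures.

2170 adults per week

dN/dt = rN(1 − N/K) = 0.315 × 19800 × (1 − 19800/30400).
1 − 19800/30400 = 0.34868; dN/dt = 0.315 × 19800 × 0.34868 = 2174.7.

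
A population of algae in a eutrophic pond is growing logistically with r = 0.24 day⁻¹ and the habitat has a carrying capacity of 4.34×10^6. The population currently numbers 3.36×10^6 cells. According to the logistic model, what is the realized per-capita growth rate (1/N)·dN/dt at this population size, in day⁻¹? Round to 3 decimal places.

0.054 per day

(1/N)·dN/dt = r(1 − N/K) = 0.24 × (1 − 3.36×10^6/4.34×10^6).
= 0.24 × 0.22581 = 0.054194.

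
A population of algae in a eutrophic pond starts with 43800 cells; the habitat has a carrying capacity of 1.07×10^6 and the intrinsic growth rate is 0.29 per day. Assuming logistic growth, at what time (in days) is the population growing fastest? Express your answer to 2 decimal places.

Logistic growth is fastest at N = K/2 = 535000.
A = (K − N₀)/N₀ = 23.429. Set K/(1 + A·e^(−rt)) = K/2 → A·e^(−rt) = 1.
e^(−0.29t) = 1/23.429 = 0.0426817, so t = ln(23.429)/0.29 = 3.154/0.29 = 10.876.

10.88 days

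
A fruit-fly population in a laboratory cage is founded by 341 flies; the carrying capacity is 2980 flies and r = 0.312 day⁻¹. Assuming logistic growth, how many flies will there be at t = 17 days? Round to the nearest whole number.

A = (K − N₀)/N₀ = (2980 − 341)/341 = 7.739.
N(t) = K/(1 + A·e^(−rt)) = 2980/(1 + 7.739×e^(−0.312×17)).
e^(−5.304) = 0.0049717; denominator = 1 + 7.739×0.0049717 = 1.0385.
N = 2980/1.0385 = 2869.59.

2870 flies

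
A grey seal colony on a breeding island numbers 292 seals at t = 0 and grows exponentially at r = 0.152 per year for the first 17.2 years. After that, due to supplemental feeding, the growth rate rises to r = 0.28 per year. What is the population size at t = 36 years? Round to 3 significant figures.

Phase 1: N(17.2) = 292·e^(0.152×17.2) = 292·e^2.614 = 3988.43.
Phase 2 runs for 36 − 17.2 = 18.8 years at r = 0.28.
N(36) = 3988.43·e^(0.28×18.8) = 3988.43·e^5.264 = 770777.

771000 seals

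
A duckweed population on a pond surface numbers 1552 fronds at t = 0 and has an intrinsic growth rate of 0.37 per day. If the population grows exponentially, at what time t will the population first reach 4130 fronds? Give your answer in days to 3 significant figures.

2.65 days

Set N₀·e^(rt) = 4130: e^(0.37·t) = 4130/1552 = 2.6611.
0.37·t = ln(2.6611) = 0.97873, so t = 0.97873/0.37 = 2.6452.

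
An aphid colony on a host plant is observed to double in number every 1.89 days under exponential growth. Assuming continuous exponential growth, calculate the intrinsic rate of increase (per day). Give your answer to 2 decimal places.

0.37 per day

r = ln(2)/t_d = 0.6931/1.89 = 0.36674.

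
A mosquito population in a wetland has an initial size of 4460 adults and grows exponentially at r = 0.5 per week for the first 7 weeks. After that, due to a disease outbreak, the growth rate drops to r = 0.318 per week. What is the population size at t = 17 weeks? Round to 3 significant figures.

Phase 1: N(7) = 4460·e^(0.5×7) = 4460·e^3.5 = 147695.
Phase 2 runs for 17 − 7 = 10 weeks at r = 0.318.
N(17) = 147695·e^(0.318×10) = 147695·e^3.18 = 3.551583×10^6.

3550000 adults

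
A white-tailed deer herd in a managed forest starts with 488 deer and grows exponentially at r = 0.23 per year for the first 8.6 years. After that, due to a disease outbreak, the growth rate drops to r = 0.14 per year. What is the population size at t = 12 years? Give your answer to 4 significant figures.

5678 deer

Phase 1: N(8.6) = 488·e^(0.23×8.6) = 488·e^1.978 = 3527.4.
Phase 2 runs for 12 − 8.6 = 3.4 years at r = 0.14.
N(12) = 3527.4·e^(0.14×3.4) = 3527.4·e^0.476 = 5677.78.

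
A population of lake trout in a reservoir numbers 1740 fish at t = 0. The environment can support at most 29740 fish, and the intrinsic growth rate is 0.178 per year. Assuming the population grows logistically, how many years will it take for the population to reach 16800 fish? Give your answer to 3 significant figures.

A = (K − N₀)/N₀ = (29740 − 1740)/1740 = 16.092.
Solve 29740/(1 + 16.092·e^(−0.178t)) = 16800: 1 + 16.092·e^(−0.178t) = 1.7702, so e^(−0.178t) = 0.0478648.
−0.178·t = ln(0.0478648) = -3.0394, so t = 3.0394/0.178 = 17.075.

17.1 years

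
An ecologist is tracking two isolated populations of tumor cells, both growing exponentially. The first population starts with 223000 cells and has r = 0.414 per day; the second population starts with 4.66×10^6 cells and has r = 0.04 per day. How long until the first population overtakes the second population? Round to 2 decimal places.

8.13 days

Set 223000·e^(0.414t) = 4.66×10^6·e^(0.04t).
e^((0.414 − 0.04)t) = 4.66×10^6/223000 → e^(0.374·t) = 20.897.
0.374·t = ln(20.897) = 3.0396, so t = 3.0396/0.374 = 8.1273.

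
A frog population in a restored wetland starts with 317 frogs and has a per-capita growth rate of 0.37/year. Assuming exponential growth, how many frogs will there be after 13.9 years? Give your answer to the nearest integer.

N(t) = N₀·e^(rt) = 317 × e^(0.37×13.9) = 317 × e^5.143.
e^5.143 ≈ 171.23, so N ≈ 317 × 171.23 = 54279.5.

54279 frogs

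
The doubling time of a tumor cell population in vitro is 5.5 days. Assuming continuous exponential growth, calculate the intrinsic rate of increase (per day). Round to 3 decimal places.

r = ln(2)/t_d = 0.6931/5.5 = 0.12603.

0.126 per day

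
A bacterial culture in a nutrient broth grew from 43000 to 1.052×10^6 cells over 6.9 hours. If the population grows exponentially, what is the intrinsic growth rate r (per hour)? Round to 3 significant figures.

0.463 per hour

From N(t) = N₀·e^(rt): e^(r·6.9) = 1.052×10^6/43000 = 24.465.
r·6.9 = ln(24.465) = 3.1972, so r = 3.1972/6.9 = 0.46337.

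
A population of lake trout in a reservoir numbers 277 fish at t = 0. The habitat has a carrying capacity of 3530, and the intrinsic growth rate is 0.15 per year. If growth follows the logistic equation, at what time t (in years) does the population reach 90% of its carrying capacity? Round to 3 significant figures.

31.1 years

A = (K − N₀)/N₀ = (3530 − 277)/277 = 11.744.
Solve 3530/(1 + 11.744·e^(−0.15t)) = 3177: 1 + 11.744·e^(−0.15t) = 1.1111, so e^(−0.15t) = 0.00946135.
−0.15·t = ln(0.00946135) = -4.6605, so t = 4.6605/0.15 = 31.07.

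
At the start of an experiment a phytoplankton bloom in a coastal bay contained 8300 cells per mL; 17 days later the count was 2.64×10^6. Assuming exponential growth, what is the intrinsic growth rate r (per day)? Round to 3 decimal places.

0.339 per day

From N(t) = N₀·e^(rt): e^(r·17) = 2.64×10^6/8300 = 318.07.
r·17 = ln(318.07) = 5.7623, so r = 5.7623/17 = 0.33896.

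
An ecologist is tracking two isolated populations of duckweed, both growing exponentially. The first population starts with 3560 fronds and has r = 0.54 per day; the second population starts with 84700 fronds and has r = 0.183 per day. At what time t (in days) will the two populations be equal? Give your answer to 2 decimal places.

8.88 days

Set 3560·e^(0.54t) = 84700·e^(0.183t).
e^((0.54 − 0.183)t) = 84700/3560 → e^(0.357·t) = 23.792.
0.357·t = ln(23.792) = 3.1694, so t = 3.1694/0.357 = 8.8777.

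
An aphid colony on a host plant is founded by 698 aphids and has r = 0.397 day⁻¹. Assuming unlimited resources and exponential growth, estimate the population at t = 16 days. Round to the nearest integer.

400400 aphids

N(t) = N₀·e^(rt) = 698 × e^(0.397×16) = 698 × e^6.352.
e^6.352 ≈ 573.64, so N ≈ 698 × 573.64 = 400400.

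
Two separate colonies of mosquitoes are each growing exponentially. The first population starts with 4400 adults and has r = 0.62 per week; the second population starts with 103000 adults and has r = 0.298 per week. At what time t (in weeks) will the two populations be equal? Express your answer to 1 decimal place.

9.8 weeks

Set 4400·e^(0.62t) = 103000·e^(0.298t).
e^((0.62 − 0.298)t) = 103000/4400 → e^(0.322·t) = 23.409.
0.322·t = ln(23.409) = 3.1531, so t = 3.1531/0.322 = 9.7923.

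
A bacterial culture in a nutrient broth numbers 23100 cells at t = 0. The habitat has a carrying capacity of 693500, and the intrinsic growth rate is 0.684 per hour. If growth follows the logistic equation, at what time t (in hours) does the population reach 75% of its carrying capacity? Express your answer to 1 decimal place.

A = (K − N₀)/N₀ = (693500 − 23100)/23100 = 29.022.
Solve 693500/(1 + 29.022·e^(−0.684t)) = 520125: 1 + 29.022·e^(−0.684t) = 1.3333, so e^(−0.684t) = 0.0114857.
−0.684·t = ln(0.0114857) = -4.4667, so t = 4.4667/0.684 = 6.5302.

6.5 hours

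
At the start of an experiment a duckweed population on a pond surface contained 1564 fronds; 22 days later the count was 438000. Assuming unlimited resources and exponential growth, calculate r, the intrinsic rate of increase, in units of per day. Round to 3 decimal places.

From N(t) = N₀·e^(rt): e^(r·22) = 438000/1564 = 280.05.
r·22 = ln(280.05) = 5.635, so r = 5.635/22 = 0.25614.

0.256 per day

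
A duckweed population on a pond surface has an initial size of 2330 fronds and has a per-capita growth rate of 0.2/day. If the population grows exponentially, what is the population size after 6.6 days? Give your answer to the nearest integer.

8722 fronds

N(t) = N₀·e^(rt) = 2330 × e^(0.2×6.6) = 2330 × e^1.32.
e^1.32 ≈ 3.7434, so N ≈ 2330 × 3.7434 = 8722.17.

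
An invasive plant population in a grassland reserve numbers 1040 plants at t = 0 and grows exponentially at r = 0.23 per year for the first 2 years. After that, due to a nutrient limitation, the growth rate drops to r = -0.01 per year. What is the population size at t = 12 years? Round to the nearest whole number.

1491 plants

Phase 1: N(2) = 1040·e^(0.23×2) = 1040·e^0.46 = 1647.44.
Phase 2 runs for 12 − 2 = 10 years at r = -0.01.
N(12) = 1647.44·e^(-0.01×10) = 1647.44·e^-0.1 = 1490.66.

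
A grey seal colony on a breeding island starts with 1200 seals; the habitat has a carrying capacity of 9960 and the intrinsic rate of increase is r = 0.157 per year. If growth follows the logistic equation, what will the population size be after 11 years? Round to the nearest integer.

4334 seals

A = (K − N₀)/N₀ = (9960 − 1200)/1200 = 7.3.
N(t) = K/(1 + A·e^(−rt)) = 9960/(1 + 7.3×e^(−0.157×11)).
e^(−1.727) = 0.17782; denominator = 1 + 7.3×0.17782 = 2.2981.
N = 9960/2.2981 = 4334.08.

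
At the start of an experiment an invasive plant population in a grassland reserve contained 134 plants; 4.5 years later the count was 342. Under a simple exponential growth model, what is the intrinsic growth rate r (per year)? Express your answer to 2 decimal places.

From N(t) = N₀·e^(rt): e^(r·4.5) = 342/134 = 2.5522.
r·4.5 = ln(2.5522) = 0.93697, so r = 0.93697/4.5 = 0.20822.

0.21 per year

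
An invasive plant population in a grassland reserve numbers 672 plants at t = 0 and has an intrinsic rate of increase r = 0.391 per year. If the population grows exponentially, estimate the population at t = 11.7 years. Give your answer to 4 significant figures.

N(t) = N₀·e^(rt) = 672 × e^(0.391×11.7) = 672 × e^4.575.
e^4.575 ≈ 96.999, so N ≈ 672 × 96.999 = 65183.3.

65180 plants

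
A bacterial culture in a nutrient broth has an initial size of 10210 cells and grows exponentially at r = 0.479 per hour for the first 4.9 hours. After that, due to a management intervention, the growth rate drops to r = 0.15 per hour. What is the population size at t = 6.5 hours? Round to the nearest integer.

Phase 1: N(4.9) = 10210·e^(0.479×4.9) = 10210·e^2.347 = 106748.
Phase 2 runs for 6.5 − 4.9 = 1.6 hours at r = 0.15.
N(6.5) = 106748·e^(0.15×1.6) = 106748·e^0.24 = 135703.

135703 cells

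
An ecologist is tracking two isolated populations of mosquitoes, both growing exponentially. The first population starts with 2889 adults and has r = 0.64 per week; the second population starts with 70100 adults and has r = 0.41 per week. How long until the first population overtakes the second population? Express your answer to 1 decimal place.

Set 2889·e^(0.64t) = 70100·e^(0.41t).
e^((0.64 − 0.41)t) = 70100/2889 → e^(0.23·t) = 24.264.
0.23·t = ln(24.264) = 3.189, so t = 3.189/0.23 = 13.865.

13.9 weeks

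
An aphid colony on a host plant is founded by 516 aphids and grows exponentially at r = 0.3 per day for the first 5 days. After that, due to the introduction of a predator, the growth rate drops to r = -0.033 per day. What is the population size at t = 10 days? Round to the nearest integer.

Phase 1: N(5) = 516·e^(0.3×5) = 516·e^1.5 = 2312.55.
Phase 2 runs for 10 − 5 = 5 days at r = -0.033.
N(10) = 2312.55·e^(-0.033×5) = 2312.55·e^-0.165 = 1960.8.

1961 aphids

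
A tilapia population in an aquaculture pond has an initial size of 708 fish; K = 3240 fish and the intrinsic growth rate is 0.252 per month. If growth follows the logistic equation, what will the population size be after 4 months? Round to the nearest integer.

1406 fish

A = (K − N₀)/N₀ = (3240 − 708)/708 = 3.5763.
N(t) = K/(1 + A·e^(−rt)) = 3240/(1 + 3.5763×e^(−0.252×4)).
e^(−1.008) = 0.36495; denominator = 1 + 3.5763×0.36495 = 2.3052.
N = 3240/2.3052 = 1405.55.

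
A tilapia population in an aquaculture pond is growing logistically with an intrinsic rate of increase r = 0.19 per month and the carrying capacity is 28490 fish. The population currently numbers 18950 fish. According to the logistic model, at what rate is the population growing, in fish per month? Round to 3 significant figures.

dN/dt = rN(1 − N/K) = 0.19 × 18950 × (1 − 18950/28490).
1 − 18950/28490 = 0.33485; dN/dt = 0.19 × 18950 × 0.33485 = 1205.6.

1210 fish per month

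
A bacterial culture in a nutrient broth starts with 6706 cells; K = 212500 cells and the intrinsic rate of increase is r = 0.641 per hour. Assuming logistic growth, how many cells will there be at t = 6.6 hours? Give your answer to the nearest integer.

146925 cells

A = (K − N₀)/N₀ = (212500 − 6706)/6706 = 30.688.
N(t) = K/(1 + A·e^(−rt)) = 212500/(1 + 30.688×e^(−0.641×6.6)).
e^(−4.231) = 0.014544; denominator = 1 + 30.688×0.014544 = 1.4463.
N = 212500/1.4463 = 146925.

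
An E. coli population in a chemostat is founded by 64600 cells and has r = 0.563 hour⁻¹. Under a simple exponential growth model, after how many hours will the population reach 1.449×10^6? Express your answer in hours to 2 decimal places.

Set N₀·e^(rt) = 1.449×10^6: e^(0.563·t) = 1.449×10^6/64600 = 22.43.
0.563·t = ln(22.43) = 3.1104, so t = 3.1104/0.563 = 5.5247.

5.52 hours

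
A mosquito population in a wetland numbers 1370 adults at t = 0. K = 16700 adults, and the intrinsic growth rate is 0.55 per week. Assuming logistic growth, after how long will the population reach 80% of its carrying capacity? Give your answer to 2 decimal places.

A = (K − N₀)/N₀ = (16700 − 1370)/1370 = 11.19.
Solve 16700/(1 + 11.19·e^(−0.55t)) = 13360: 1 + 11.19·e^(−0.55t) = 1.25, so e^(−0.55t) = 0.0223418.
−0.55·t = ln(0.0223418) = -3.8013, so t = 3.8013/0.55 = 6.9114.

6.91 weeks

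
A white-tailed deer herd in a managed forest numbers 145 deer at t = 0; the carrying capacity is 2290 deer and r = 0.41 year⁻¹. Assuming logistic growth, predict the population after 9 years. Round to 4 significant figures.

1672 deer

A = (K − N₀)/N₀ = (2290 − 145)/145 = 14.793.
N(t) = K/(1 + A·e^(−rt)) = 2290/(1 + 14.793×e^(−0.41×9)).
e^(−3.69) = 0.024972; denominator = 1 + 14.793×0.024972 = 1.3694.
N = 2290/1.3694 = 1672.25.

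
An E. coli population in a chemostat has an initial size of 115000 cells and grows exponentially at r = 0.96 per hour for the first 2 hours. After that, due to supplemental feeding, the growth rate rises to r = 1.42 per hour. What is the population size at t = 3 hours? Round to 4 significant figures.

3245000 cells

Phase 1: N(2) = 115000·e^(0.96×2) = 115000·e^1.92 = 784410.
Phase 2 runs for 3 − 2 = 1 hours at r = 1.42.
N(3) = 784410·e^(1.42×1) = 784410·e^1.42 = 3.2452×10^6.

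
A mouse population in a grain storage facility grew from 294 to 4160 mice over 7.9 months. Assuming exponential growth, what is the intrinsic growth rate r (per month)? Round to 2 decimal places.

0.34 per month

From N(t) = N₀·e^(rt): e^(r·7.9) = 4160/294 = 14.15.
r·7.9 = ln(14.15) = 2.6497, so r = 2.6497/7.9 = 0.3354.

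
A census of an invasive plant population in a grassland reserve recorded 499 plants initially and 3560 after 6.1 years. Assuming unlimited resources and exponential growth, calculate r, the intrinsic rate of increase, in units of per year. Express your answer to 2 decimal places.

0.32 per year

From N(t) = N₀·e^(rt): e^(r·6.1) = 3560/499 = 7.1343.
r·6.1 = ln(7.1343) = 1.9649, so r = 1.9649/6.1 = 0.32212.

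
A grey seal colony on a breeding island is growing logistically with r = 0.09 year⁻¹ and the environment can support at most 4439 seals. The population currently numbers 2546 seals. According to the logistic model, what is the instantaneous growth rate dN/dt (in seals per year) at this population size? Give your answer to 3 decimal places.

97.716 seals per year

dN/dt = rN(1 − N/K) = 0.09 × 2546 × (1 − 2546/4439).
1 − 2546/4439 = 0.42645; dN/dt = 0.09 × 2546 × 0.42645 = 97.716.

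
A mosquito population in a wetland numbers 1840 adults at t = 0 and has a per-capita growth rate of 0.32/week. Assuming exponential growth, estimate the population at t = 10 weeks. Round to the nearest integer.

45140 adults

N(t) = N₀·e^(rt) = 1840 × e^(0.32×10) = 1840 × e^3.2.
e^3.2 ≈ 24.533, so N ≈ 1840 × 24.533 = 45139.9.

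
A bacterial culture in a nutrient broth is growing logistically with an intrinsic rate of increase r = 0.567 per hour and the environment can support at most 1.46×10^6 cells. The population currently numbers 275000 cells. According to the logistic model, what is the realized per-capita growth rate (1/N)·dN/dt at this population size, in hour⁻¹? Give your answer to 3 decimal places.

0.460 per hour

(1/N)·dN/dt = r(1 − N/K) = 0.567 × (1 − 275000/1.46×10^6).
= 0.567 × 0.81164 = 0.4602.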